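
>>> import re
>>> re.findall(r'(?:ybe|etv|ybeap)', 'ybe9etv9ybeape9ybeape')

['ybe', 'etv', 'ybe', 'ybe']

Branches in `(...|...)` are attempted left-to-right; the first branch that allows the whole pattern to succeed is taken.
No capturing groups, so `findall` returns the 4 full match strings.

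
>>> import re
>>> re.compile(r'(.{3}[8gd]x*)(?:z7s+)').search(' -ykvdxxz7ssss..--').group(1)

'ykvdxx'

Pattern: exactly 3 of any character, then one of [8gd], then zero or more of the literal 'x' (captured); then the literal 'z7', then one or more of a literal 's' (non-capturing group).
`search` walks the string left to right and returns the first match it finds.
The match spans [2:14] → 'ykvdxxz7ssss'.
Captured: group 1 = 'ykvdxx'.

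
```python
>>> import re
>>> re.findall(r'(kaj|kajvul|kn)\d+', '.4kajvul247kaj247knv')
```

Scanning left to right: at [2:11] match 'kajvul247', group 1 = 'kajvul'; at [11:17] match 'kaj247', group 1 = 'kaj'.
Because there's exactly one group, `findall` drops the full match and keeps group 1 from each hit.

['kajvul', 'kaj']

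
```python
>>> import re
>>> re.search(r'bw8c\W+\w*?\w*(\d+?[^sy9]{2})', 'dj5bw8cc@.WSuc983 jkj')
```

None

Here nothing in the string fits, so the call returns None.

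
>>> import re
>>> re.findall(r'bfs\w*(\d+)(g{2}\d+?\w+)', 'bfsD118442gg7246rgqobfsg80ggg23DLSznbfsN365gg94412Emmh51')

[('5', 'gg94412Emmh51')]

The pattern matches the literal 'bfs', then zero or more of a word character; then one or more of a digit (captured); then exactly 2 of the literal 'g', then one or more of a digit (lazy), then one or more of a word character (captured).
Walking the string: at [0:56] match 'bfsD118442gg7246rgqobfsg80ggg23DLSznbfsN365gg94412Emmh51', groups = ('5', 'gg94412Emmh51').
With 2 capturing groups, `findall` returns a 2-tuple per match.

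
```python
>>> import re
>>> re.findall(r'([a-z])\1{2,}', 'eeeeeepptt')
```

`\1` has to match the exact text group 1 already captured.
With a single group, `findall` returns only what that group captured — 1 item.

['e']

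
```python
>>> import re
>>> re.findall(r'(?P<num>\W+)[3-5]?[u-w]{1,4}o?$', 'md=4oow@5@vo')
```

['@']

The pattern matches one or more of a non-word character (captured as 'num'); then optionally a character in [3-5], then 1 to 4 of a character in [u-w], then optionally the literal 'o'; then anchored at the end.
Scanning left to right: at [9:12] match '@vo', group 1 = '@'.
With a single group, `findall` returns only what that group captured — 1 item.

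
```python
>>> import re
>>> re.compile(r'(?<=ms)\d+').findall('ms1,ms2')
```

['1', '2']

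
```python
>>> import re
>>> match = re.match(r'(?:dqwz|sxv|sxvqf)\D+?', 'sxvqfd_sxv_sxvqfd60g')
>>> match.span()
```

(0, 4)

`re.match` won't scan ahead — the pattern has to work from the very first character.
The match spans [0:4] → 'sxvq'.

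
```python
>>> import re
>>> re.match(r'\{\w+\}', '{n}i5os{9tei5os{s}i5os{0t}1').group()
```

`re.match` won't scan ahead — the pattern has to work from the very first character.
The match spans [0:3] → '{n}'.

'{n}'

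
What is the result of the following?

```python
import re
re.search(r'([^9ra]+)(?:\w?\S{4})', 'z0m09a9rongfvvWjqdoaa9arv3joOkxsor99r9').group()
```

'z0m09a9ro'

The match spans [0:9] → 'z0m09a9ro'.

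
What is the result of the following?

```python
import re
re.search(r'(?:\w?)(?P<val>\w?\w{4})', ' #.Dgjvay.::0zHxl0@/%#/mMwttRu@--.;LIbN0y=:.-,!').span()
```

Pattern: optionally a word character (non-capturing group); then optionally a word character, then exactly 4 of a word character (captured as 'val').
The match spans [3:9] → 'Dgjvay'.

(3, 9)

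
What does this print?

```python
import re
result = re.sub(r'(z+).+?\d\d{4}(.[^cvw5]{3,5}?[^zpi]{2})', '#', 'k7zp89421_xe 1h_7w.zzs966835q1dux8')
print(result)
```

k7#_7w.#8

The pattern matches one or more of a literal 'z' (captured); then one or more of any character (lazy), then a digit, then exactly 4 of a digit; then any character, then 3 to 5 of any character except [cvw5] (lazy), then exactly 2 of any character except [zpi] (captured).
A `+?`/`*?`/`{m,n}?` starts at its minimum and grows only as far as needed for what follows to match.
Matches: at [2:15] → 'zp89421_xe 1h'; at [19:33] → 'zzs966835q1dux'.
`sub` substitutes '#' at each match site.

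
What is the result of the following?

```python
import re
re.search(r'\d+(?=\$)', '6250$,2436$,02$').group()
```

'6250'

Because the assertion is zero-width, the text it checks is not consumed and won't appear in the result.
`re.search` tries every starting position until one works.
The match spans [0:4] → '6250'.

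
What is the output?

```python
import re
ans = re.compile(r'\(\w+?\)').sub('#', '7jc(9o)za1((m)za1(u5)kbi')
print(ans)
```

7jc#za1(#za1#kbi

Matches: at [3:7] → '(9o)'; at [11:14] → '(m)'; at [17:21] → '(u5)'.
Every occurrence is swapped for '#'.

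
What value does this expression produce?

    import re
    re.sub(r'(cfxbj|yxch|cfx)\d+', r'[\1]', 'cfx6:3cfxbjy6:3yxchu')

'[cfx]:3cfxbjy6:3yxchu'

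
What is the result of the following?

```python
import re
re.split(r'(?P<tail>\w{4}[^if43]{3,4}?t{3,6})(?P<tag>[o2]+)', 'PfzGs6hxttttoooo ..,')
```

['', 'PfzGs6hxtttt', 'oooo', ' ..,']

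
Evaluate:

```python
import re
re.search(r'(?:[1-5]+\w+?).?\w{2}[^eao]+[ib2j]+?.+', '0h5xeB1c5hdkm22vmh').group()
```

The match spans [2:18] → '5xeB1c5hdkm22vmh'.

'5xeB1c5hdkm22vmh'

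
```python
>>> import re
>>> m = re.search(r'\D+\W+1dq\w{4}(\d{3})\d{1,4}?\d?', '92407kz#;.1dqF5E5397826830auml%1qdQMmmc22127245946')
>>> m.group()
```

'kz#;.1dqF5E539782'

A `+?`/`*?`/`{m,n}?` starts at its minimum and grows only as far as needed for what follows to match.
The match spans [5:22] → 'kz#;.1dqF5E539782'.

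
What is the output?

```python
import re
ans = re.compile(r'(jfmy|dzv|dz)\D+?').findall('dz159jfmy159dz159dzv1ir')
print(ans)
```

['dz']

Scanning left to right: at [17:20] match 'dzv', group 1 = 'dz'.
One capturing group, so `findall` returns just the captured substring from the one match — 1 in all.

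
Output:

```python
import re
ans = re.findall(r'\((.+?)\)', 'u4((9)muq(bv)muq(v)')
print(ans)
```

['(9', 'bv', 'v']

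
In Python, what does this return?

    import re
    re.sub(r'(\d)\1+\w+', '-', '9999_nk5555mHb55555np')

'-'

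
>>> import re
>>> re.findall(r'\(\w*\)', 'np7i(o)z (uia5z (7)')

['(o)', '(7)']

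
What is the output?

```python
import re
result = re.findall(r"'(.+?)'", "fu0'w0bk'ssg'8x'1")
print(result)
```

['w0bk', '8x']

Walking the string: at [3:9] match "'w0bk'", group 1 = 'w0bk'; at [12:16] match "'8x'", group 1 = '8x'.
`findall` collects group 1 from each match (2 total).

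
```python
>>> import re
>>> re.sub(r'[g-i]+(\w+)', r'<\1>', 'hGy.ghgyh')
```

'<Gy>.<yh>'

This matches one or more of a character in [g-i]; then one or more of a word character (captured).
Matches: at [0:3] → 'hGy'; at [4:9] → 'ghgyh'.
`\1` in the replacement pulls in group 1's text for each match.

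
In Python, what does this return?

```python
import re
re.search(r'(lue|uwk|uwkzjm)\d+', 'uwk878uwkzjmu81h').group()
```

`re.search` scans for the first position where the pattern succeeds.
The match spans [0:6] → 'uwk878'.
Captured: group 1 = 'uwk'.

'uwk878'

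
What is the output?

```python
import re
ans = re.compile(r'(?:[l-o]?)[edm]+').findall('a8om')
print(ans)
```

Pattern: optionally a character in [l-o] (non-capturing group); then one or more of one of [edm].
Walking the string: at [2:4] → 'om'.
With no groups in the pattern, `findall` gives back each whole match — 1 here.

['om']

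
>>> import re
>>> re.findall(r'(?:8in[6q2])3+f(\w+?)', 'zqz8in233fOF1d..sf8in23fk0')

['O', 'k']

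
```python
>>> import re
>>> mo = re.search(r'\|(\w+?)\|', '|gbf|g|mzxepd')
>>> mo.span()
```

(0, 5)

The match spans [0:5] → '|gbf|'.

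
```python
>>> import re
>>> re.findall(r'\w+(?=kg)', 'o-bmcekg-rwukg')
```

['bmce', 'rwu']

The positive lookaround only admits positions where the adjacent text matches; those characters stay outside the span.
Scanning left to right: at [2:6] → 'bmce'; at [9:12] → 'rwu'.
No capturing groups, so `findall` returns the 2 full match strings.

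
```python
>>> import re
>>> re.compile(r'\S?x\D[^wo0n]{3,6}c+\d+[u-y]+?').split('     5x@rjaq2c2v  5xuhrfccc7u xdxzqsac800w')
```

`split` removes every match and returns the 4 fragments in between.

['     ', '  ', ' ', '']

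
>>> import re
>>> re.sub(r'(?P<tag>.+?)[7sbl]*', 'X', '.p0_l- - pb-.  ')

'XXXXXXXXXXXXX'

Each match is replaced by 'X'.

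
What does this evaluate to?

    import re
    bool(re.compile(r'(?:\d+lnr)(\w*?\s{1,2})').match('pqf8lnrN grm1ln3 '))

False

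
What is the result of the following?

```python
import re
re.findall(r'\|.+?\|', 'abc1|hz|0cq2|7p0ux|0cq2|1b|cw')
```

['|hz|', '|7p0ux|', '|1b|']

With no groups in the pattern, `findall` gives back each whole match — 3 here.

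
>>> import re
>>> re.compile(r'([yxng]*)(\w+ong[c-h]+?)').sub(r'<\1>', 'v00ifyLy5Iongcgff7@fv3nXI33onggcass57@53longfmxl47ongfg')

'<>gff7@<>cass57@<>g'

Pattern: zero or more of one of [yxng] (captured); then one or more of a word character, then the literal 'ong', then one or more of a character in [c-h] (lazy) (captured).
The `?` after the quantifier makes it lazy — it takes as little as possible before letting the rest of the pattern try.
Matches: at [0:14] → 'v00ifyLy5Iongc'; at [19:31] → 'fv3nXI33ongg'; at [38:54] → '53longfmxl47ongf'.
The replacement refers to a captured group, so each match is rewritten using its own captured text.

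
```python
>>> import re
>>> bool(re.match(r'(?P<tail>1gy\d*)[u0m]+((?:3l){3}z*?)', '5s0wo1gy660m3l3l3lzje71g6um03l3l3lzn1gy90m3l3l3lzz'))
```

False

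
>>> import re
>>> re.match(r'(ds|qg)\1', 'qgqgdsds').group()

The backreference `\1` re-matches whatever the first group consumed, character for character.
`re.match` won't scan ahead — the pattern has to work from the very first character.
The match spans [0:4] → 'qgqg'.
Captured: group 1 = 'qg'.

'qgqg'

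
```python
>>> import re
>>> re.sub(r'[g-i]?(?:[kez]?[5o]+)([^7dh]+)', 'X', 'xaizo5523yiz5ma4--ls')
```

This matches optionally a character in [g-i]; then optionally one of [kez], then one or more of one of [5o] (non-capturing group); then one or more of any character except [7dh] (captured).
Matches: at [2:20] → 'izo5523yiz5ma4--ls'.
Each match is replaced by 'X'.

'xaX'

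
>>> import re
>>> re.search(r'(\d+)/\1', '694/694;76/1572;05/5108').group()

`\1` has to match the exact text group 1 already captured.
`re.search` scans for the first position where the pattern succeeds.
The match spans [0:7] → '694/694'.
Captured: group 1 = '694'.

'694/694'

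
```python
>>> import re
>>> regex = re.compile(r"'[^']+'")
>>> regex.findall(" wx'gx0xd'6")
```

Walking the string: at [3:10] → "'gx0xd'".
With no groups in the pattern, `findall` gives back each whole match — 1 here.

["'gx0xd'"]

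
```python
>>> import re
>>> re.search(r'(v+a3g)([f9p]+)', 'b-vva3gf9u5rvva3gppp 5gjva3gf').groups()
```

('vva3g', 'f9')

The match spans [2:9] → 'vva3gf9'.
Captured: group 1 = 'vva3g', group 2 = 'f9'.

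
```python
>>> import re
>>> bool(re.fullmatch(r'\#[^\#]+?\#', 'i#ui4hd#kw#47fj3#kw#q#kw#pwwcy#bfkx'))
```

`re.fullmatch` requires the pattern to consume the entire string.
Here there's no way to consume every character, so the call returns None, and `bool(None)` is False.

False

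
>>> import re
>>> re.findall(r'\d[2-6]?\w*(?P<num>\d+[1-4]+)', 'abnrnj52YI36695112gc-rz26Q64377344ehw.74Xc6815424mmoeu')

['12', '44', '24']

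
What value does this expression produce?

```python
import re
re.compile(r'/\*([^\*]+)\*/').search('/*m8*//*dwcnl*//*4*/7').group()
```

'/*m8*/'

`re.search` scans for the first position where the pattern succeeds.
The match spans [0:6] → '/*m8*/'.
Captured: group 1 = 'm8'.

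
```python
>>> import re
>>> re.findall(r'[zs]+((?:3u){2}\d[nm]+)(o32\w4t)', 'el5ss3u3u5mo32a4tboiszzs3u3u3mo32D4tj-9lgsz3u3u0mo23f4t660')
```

Pattern: one or more of one of [zs]; then the literal '3u' repeated 2 times, then a digit, then one or more of one of [nm] (captured); then the literal 'o32', then a word character, then the literal '4t' (captured).
`findall` packs the 2 group values into a tuple for every match.

[('3u3u5m', 'o32a4t'), ('3u3u3m', 'o32D4t')]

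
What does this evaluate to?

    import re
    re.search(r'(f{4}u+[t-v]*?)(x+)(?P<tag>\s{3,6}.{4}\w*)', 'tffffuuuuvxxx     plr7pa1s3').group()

'ffffuuuuvxxx     plr7pa1s3'

Pattern: exactly 4 of a literal 'f', then one or more of the literal 'u', then zero or more of a character in [t-v] (lazy) (captured); then one or more of a literal 'x' (captured); then 3 to 6 of whitespace, then exactly 4 of any character, then zero or more of a word character (captured as 'tag').
`re.search` scans for the first position where the pattern succeeds.
The match spans [1:27] → 'ffffuuuuvxxx     plr7pa1s3'.
Captured: group 1 = 'ffffuuuuv', group 2 = 'xxx', group 3 = '     plr7pa1s3'.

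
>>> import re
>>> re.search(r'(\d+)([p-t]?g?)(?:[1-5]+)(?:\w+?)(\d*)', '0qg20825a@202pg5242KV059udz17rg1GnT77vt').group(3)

'825'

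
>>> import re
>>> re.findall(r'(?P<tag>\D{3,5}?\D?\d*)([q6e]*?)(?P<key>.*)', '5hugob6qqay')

[('hugo', '', 'b6qqay')]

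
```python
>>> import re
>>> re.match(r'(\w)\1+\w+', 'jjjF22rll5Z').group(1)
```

'j'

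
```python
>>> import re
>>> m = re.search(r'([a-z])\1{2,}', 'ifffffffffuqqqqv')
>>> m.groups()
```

('f',)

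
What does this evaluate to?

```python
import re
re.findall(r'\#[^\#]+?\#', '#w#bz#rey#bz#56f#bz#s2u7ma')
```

Matches: at [0:3] → '#w#'; at [5:10] → '#rey#'; at [12:17] → '#56f#'.
With no groups in the pattern, `findall` gives back each whole match — 3 here.

['#w#', '#rey#', '#56f#']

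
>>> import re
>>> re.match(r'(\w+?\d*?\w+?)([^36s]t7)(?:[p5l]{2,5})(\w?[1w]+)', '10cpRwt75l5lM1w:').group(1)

The match spans [0:15] → '10cpRwt75l5lM1w'.
Captured: group 1 = '10cpR', group 2 = 'wt7', group 3 = 'M1w'.

'10cpR'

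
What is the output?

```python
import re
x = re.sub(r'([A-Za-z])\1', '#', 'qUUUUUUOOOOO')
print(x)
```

q#####O

`\1` is not a pattern — it's the concrete string captured by group 1, re-applied verbatim.
Matches: at [1:3] → 'UU'; at [3:5] → 'UU'; at [5:7] → 'UU'; at [7:9] → 'OO'; at [9:11] → 'OO'.
Every occurrence is swapped for '#'.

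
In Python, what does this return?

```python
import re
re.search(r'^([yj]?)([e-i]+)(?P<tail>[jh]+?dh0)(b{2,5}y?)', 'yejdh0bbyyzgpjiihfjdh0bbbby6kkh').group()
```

The pattern matches anchored at the start of the string; then optionally one of [yj] (captured); then one or more of a character in [e-i] (captured); then one or more of one of [jh] (lazy), then the literal 'dh0' (captured as 'tail'); then 2 to 5 of a literal 'b', then optionally a literal 'y' (captured).
The match spans [0:9] → 'yejdh0bby'.

'yejdh0bby'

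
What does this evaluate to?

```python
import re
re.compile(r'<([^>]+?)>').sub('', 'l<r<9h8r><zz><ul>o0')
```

'lo0'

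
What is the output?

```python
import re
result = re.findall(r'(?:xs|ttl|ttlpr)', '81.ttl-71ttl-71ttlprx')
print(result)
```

`|` is ordered: at each position the engine commits to the first alternative that works.
Since nothing is captured, `findall` lists the 3 matched substrings directly.

['ttl', 'ttl', 'ttl']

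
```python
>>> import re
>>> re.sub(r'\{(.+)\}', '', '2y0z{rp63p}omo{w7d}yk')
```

'2y0zyk'

Matches: at [4:19] → '{rp63p}omo{w7d}'.
`sub` substitutes '' at each match site.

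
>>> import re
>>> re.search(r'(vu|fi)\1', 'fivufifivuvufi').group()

The backreference `\1` re-matches whatever the first group consumed, character for character.
`re.search` tries every starting position until one works.
The match spans [4:8] → 'fifi'.
Captured: group 1 = 'fi'.

'fifi'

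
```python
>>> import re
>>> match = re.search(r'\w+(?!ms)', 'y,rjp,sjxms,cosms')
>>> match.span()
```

The negative lookahead/lookbehind blocks any match where the forbidden context is present.
`re.search` tries every starting position until one works.
The match spans [0:1] → 'y'.

(0, 1)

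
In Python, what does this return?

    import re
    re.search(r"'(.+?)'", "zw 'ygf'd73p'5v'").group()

The match spans [3:8] → "'ygf'".

"'ygf'"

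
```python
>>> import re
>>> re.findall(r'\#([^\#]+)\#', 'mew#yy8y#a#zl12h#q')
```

['yy8y', 'zl12h']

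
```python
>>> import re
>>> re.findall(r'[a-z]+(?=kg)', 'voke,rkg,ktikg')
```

Because the assertion is zero-width, the text it checks is not consumed and won't appear in the result.
With no groups in the pattern, `findall` gives back each whole match — 2 here.

['r', 'kti']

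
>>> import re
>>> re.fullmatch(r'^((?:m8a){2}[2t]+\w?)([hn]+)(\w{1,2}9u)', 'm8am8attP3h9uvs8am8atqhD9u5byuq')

`fullmatch` succeeds only if the pattern covers the string from start to end.
Here there's no way to consume every character, so the call returns None.

None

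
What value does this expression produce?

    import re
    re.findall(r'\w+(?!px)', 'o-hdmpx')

Because the assertion is negative and zero-width, positions next to the forbidden text are skipped.
Walking the string: at [0:1] → 'o'; at [2:7] → 'hdmpx'.
No capturing groups, so `findall` returns the 2 full match strings.

['o', 'hdmpx']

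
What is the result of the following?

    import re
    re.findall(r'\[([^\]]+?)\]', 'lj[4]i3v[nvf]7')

['4', 'nvf']

Scanning left to right: at [2:5] match '[4]', group 1 = '4'; at [8:13] match '[nvf]', group 1 = 'nvf'.
`findall` collects group 1 from each match (2 total).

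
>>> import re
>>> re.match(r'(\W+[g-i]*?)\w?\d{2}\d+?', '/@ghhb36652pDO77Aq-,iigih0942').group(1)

'/@ghh'

The match spans [0:9] → '/@ghhb366'.
Captured: group 1 = '/@ghh'.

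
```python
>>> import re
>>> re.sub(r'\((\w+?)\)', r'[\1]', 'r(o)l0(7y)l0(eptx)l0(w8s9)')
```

`\1` in the replacement pulls in group 1's text for each match.

'r[o]l0[7y]l0[eptx]l0[w8s9]'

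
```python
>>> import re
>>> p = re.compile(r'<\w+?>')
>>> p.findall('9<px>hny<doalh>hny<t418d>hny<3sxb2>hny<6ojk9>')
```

['<px>', '<doalh>', '<t418d>', '<3sxb2>', '<6ojk9>']

Walking the string: at [1:5] → '<px>'; at [8:15] → '<doalh>'; at [18:25] → '<t418d>'; at [28:35] → '<3sxb2>'; at [38:45] → '<6ojk9>'.
Since nothing is captured, `findall` lists the 5 matched substrings directly.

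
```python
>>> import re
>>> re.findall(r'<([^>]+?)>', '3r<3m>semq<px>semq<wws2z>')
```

With a single group, `findall` returns only what that group captured — 3 items.

['3m', 'px', 'wws2z']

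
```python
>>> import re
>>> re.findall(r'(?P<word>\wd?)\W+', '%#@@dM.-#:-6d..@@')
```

This matches a word character, then optionally the literal 'd' (captured as 'word'); then one or more of a non-word character.
Because there's exactly one group, `findall` drops the full match and keeps group 1 from each hit.

['M', '6d']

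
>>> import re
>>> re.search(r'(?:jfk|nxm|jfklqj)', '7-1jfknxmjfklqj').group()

The match spans [3:6] → 'jfk'.

'jfk'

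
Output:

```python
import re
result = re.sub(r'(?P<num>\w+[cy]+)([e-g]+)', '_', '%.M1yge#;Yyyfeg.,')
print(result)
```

%._#;_.,

This matches one or more of a word character, then one or more of one of [cy] (captured as 'num'); then one or more of a character in [e-g] (captured).
Matches: at [2:7] → 'M1yge'; at [9:15] → 'Yyyfeg'.
`sub` substitutes '_' at each match site.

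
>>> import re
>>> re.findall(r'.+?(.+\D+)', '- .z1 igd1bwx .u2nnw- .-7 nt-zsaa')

This matches one or more of any character (lazy); then one or more of any character, then one or more of a non-digit (captured).
The `?` after the quantifier makes it lazy — it takes as little as possible before letting the rest of the pattern try.
Walking the string: at [0:33] match '- .z1 igd1bwx .u2nnw- .-7 nt-zsaa', group 1 = ' .z1 igd1bwx .u2nnw- .-7 nt-zsaa'.
One capturing group, so `findall` returns just the captured substring from the one match — 1 in all.

[' .z1 igd1bwx .u2nnw- .-7 nt-zsaa']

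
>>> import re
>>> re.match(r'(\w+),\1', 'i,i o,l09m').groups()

('i',)

A backreference is literal: `\1` must see the identical characters the first group matched.
`re.match` won't scan ahead — the pattern has to work from the very first character.
The match spans [0:3] → 'i,i'.
Captured: group 1 = 'i'.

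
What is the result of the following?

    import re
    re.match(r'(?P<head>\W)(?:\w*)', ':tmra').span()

Pattern: a non-word character (captured as 'head'); then zero or more of a word character (non-capturing group).
`re.match` won't scan ahead — the pattern has to work from the very first character.
The match spans [0:5] → ':tmra'.
Captured: group 1 = ':'.

(0, 5)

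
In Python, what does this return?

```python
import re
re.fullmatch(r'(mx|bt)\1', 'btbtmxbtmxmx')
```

None

For `fullmatch`, every character of the input must be accounted for by the pattern.
Here the pattern can't cover the whole string, so the call returns None.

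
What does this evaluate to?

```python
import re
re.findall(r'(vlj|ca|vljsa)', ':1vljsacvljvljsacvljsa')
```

['vlj', 'vlj', 'vlj', 'vlj']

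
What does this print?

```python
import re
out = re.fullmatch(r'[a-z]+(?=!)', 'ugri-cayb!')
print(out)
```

`re.fullmatch` requires the pattern to consume the entire string.
Here the pattern can't cover the whole string, so the call returns None.

None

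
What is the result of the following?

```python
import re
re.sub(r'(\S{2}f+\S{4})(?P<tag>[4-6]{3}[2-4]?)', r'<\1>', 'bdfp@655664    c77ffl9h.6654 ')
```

'<bdfp@65>    c<77ffl9h.> '

The pattern matches exactly 2 of a non-whitespace character, then one or more of the literal 'f', then exactly 4 of a non-whitespace character (captured); then exactly 3 of a character in [4-6], then optionally a character in [2-4] (captured as 'tag').
Matches: at [0:11] → 'bdfp@655664'; at [16:28] → '77ffl9h.6654'.
Each match is replaced using the text its own group 1 captured.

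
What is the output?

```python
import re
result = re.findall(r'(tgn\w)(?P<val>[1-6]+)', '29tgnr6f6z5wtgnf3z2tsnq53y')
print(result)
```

`findall` packs the 2 group values into a tuple for every match.

[('tgnr', '6'), ('tgnf', '3')]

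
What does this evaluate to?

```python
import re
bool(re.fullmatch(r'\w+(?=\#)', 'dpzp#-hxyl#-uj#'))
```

False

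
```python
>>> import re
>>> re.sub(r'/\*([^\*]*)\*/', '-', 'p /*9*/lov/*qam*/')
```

'p -lov-'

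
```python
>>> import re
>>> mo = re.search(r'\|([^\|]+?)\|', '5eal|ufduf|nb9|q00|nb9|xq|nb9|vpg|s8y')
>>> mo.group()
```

'|ufduf|'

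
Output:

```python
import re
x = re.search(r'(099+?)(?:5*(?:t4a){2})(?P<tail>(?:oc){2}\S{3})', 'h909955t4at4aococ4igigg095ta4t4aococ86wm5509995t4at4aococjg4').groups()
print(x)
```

('099', 'ococ4ig')

The match spans [2:20] → '09955t4at4aococ4ig'.
Captured: group 1 = '099', group 2 = 'ococ4ig'.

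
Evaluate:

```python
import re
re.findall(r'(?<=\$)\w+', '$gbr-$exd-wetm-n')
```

['gbr', 'exd']

Because the assertion is zero-width, the text it checks is not consumed and won't appear in the result.
Since nothing is captured, `findall` lists the 2 matched substrings directly.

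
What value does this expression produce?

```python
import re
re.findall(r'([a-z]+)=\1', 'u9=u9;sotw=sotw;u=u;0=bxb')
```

The backreference `\1` re-matches whatever the first group consumed, character for character.
With a single group, `findall` returns only what that group captured — 2 items.

['sotw', 'u']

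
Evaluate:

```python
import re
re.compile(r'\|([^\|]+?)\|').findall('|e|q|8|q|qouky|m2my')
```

['e', '8', 'qouky']

Walking the string: at [0:3] match '|e|', group 1 = 'e'; at [4:7] match '|8|', group 1 = '8'; at [8:15] match '|qouky|', group 1 = 'qouky'.
`findall` collects group 1 from each match (3 total).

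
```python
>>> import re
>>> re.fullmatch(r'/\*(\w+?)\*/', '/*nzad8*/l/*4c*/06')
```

`re.fullmatch` is like wrapping the pattern in `^…$` (in single-line mode).
Here the pattern can't cover the whole string, so the call returns None.

None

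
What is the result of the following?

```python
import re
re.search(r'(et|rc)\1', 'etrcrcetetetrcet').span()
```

(2, 6)

`\1` has to match the exact text group 1 already captured.
The match spans [2:6] → 'rcrc'.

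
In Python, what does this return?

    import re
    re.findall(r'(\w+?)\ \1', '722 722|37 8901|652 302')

`\1` has to match the exact text group 1 already captured.
`findall` collects group 1 from the one match (1 total).

['722']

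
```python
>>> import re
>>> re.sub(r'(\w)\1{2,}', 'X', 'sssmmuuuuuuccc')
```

The backreference `\1` re-matches whatever the first group consumed, character for character.
Every occurrence is swapped for 'X'.

'XmmXX'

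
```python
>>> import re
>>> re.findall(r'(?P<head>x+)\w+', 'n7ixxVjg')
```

One capturing group, so `findall` returns just the captured substring from the one match — 1 in all.

['xx']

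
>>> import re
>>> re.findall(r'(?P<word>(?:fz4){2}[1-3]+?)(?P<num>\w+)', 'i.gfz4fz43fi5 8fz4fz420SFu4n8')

With 2 capturing groups, `findall` returns a 2-tuple per match.

[('fz4fz43', 'fi5'), ('fz4fz42', '0SFu4n8')]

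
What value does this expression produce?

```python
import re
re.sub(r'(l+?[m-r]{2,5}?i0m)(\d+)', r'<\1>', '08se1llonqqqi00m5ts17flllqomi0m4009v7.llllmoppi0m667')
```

'08se1llonqqqi00m5ts17f<lllqomi0m>v7.<llllmoppi0m>'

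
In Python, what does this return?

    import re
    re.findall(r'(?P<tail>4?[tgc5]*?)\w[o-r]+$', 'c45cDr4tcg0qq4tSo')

With a single group, `findall` returns only what that group captured — 1 item.

['4t']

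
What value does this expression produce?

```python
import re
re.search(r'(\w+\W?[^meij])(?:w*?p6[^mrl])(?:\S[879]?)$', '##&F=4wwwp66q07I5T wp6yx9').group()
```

'4wwwp66q07I5T wp6yx9'

This matches one or more of a word character, then optionally a non-word character, then any character except [meij] (captured); then zero or more of the literal 'w' (lazy), then the literal 'p6', then any character except [mrl] (non-capturing group); then a non-whitespace character, then optionally one of [879] (non-capturing group); then anchored at the end.
Unlike `match`, `search` isn't anchored — it looks for the pattern anywhere in the string.
The match spans [5:25] → '4wwwp66q07I5T wp6yx9'.
Captured: group 1 = '4wwwp66q07I5T w'.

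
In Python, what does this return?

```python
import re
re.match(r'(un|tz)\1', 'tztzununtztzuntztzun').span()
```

(0, 4)

`\1` has to match the exact text group 1 already captured.
`re.match` only tries the pattern at the start of the string.
The match spans [0:4] → 'tztz'.
Captured: group 1 = 'tz'.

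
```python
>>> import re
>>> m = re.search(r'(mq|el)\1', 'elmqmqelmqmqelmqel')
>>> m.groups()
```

('mq',)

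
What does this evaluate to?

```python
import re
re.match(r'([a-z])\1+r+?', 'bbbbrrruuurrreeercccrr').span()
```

After group 1 captures some text, `\1` only succeeds where that same text appears again.
With `match`, the pattern is implicitly anchored at the beginning.
The match spans [0:5] → 'bbbbr'.
Captured: group 1 = 'b'.

(0, 5)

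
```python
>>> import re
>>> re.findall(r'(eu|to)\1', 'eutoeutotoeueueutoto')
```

A backreference is literal: `\1` must see the identical characters the first group matched.
Walking the string: at [6:10] match 'toto', group 1 = 'to'; at [10:14] match 'eueu', group 1 = 'eu'; at [16:20] match 'toto', group 1 = 'to'.
With a single group, `findall` returns only what that group captured — 3 items.

['to', 'eu', 'to']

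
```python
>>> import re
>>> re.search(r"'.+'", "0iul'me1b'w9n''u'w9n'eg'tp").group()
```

The match spans [4:24] → "'me1b'w9n''u'w9n'eg'".

"'me1b'w9n''u'w9n'eg'"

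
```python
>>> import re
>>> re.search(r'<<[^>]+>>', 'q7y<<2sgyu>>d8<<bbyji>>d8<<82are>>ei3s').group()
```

`search` walks the string left to right and returns the first match it finds.
The match spans [3:12] → '<<2sgyu>>'.

'<<2sgyu>>'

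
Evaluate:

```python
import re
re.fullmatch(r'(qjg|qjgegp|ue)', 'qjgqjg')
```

None

For `fullmatch`, every character of the input must be accounted for by the pattern.
Here there's no way to consume every character, so the call returns None.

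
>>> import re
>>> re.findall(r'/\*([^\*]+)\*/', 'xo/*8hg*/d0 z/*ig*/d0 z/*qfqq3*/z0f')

['8hg', 'ig', 'qfqq3']

Scanning left to right: at [2:9] match '/*8hg*/', group 1 = '8hg'; at [13:19] match '/*ig*/', group 1 = 'ig'; at [23:32] match '/*qfqq3*/', group 1 = 'qfqq3'.
Because there's exactly one group, `findall` drops the full match and keeps group 1 from each hit.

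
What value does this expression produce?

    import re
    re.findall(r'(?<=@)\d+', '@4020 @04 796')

['4020', '04']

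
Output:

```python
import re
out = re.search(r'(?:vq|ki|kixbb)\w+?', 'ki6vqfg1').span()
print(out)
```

(0, 3)

The match spans [0:3] → 'ki6'.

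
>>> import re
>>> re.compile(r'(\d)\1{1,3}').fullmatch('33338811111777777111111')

None

After group 1 captures some text, `\1` only succeeds where that same text appears again.
For `fullmatch`, every character of the input must be accounted for by the pattern.
Here the string isn't matched end-to-end, so the call returns None.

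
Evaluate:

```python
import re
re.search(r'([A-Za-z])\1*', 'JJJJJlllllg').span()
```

(0, 5)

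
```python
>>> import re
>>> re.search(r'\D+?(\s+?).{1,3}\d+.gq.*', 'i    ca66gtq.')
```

The pattern matches one or more of a non-digit (lazy); then one or more of whitespace (lazy) (captured); then 1 to 3 of any character; then one or more of a digit; then any character, then the literal 'gq', then zero or more of any character.
`re.search` scans for the first position where the pattern succeeds.
Here no position works, so the call returns None.

None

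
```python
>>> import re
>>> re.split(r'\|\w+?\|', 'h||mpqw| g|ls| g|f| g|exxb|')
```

Matches to split on: at [2:8] → '|mpqw|'; at [10:14] → '|ls|'; at [16:19] → '|f|'; at [21:27] → '|exxb|'.
`split` removes every match and returns the 5 fragments in between.

['h|', ' g', ' g', ' g', '']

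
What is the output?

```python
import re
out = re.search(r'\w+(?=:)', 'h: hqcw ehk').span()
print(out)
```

(0, 1)

The lookaround is zero-width — it requires the adjacent text to match without consuming it, so the asserted text isn't part of the match.
The match spans [0:1] → 'h'.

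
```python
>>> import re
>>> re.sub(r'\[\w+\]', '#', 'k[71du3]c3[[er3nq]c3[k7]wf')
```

'k#c3[#c3#wf'

Matches: at [1:8] → '[71du3]'; at [11:18] → '[er3nq]'; at [20:24] → '[k7]'.
`sub` substitutes '#' at each match site.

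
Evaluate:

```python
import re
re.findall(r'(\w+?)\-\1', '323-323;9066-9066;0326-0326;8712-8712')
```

['323', '9066', '0326', '8712']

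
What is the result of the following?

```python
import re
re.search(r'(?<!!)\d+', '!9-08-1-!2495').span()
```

Because the assertion is negative and zero-width, positions next to the forbidden text are skipped.
The match spans [3:5] → '08'.

(3, 5)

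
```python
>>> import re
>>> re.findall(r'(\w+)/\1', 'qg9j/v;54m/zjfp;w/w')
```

['w']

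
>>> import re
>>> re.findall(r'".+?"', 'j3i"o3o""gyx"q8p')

The `?` after the quantifier makes it lazy — it takes as little as possible before letting the rest of the pattern try.
Walking the string: at [3:8] → '"o3o"'; at [8:13] → '"gyx"'.
With no groups in the pattern, `findall` gives back each whole match — 2 here.

['"o3o"', '"gyx"']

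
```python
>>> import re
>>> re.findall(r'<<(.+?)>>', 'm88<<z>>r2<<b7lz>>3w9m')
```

['z', 'b7lz']

With a single group, `findall` returns only what that group captured — 2 items.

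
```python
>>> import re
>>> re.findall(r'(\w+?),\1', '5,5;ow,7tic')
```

`\1` is not a pattern — it's the concrete string captured by group 1, re-applied verbatim.
Matches: at [0:3] match '5,5', group 1 = '5'.
`findall` collects group 1 from the one match (1 total).

['5']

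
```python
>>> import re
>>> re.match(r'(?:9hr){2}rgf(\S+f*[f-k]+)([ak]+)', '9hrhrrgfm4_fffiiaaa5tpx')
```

None

With `match`, the pattern is implicitly anchored at the beginning.
Here the string doesn't start with a match, so the call returns None.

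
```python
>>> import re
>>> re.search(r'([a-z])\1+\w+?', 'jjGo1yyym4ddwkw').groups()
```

('j',)

`\1` is not a pattern — it's the concrete string captured by group 1, re-applied verbatim.
`re.search` tries every starting position until one works.
The match spans [0:3] → 'jjG'.
Captured: group 1 = 'j'.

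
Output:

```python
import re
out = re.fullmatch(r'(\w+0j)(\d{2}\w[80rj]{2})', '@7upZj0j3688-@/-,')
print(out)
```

The pattern matches one or more of a word character, then the literal '0j' (captured); then exactly 2 of a digit, then a word character, then exactly 2 of one of [80rj] (captured).
`re.fullmatch` requires the pattern to consume the entire string.
Here there's no way to consume every character, so the call returns None.

None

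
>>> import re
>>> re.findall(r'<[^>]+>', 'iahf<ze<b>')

No capturing groups, so `findall` returns the 1 full match string.

['<ze<b>']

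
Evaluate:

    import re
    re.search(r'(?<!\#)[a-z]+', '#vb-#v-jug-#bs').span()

(2, 3)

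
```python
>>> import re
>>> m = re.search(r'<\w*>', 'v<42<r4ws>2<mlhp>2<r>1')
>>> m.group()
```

'<r4ws>'

Unlike `match`, `search` isn't anchored — it looks for the pattern anywhere in the string.
The match spans [4:10] → '<r4ws>'.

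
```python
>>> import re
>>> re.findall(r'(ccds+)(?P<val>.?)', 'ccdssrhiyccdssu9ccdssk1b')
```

[('ccdss', 'r'), ('ccdss', 'u'), ('ccdss', 'k')]

The pattern matches the literal 'ccd', then one or more of a literal 's' (captured); then optionally any character (captured as 'val').
Scanning left to right: at [0:6] match 'ccdssr', groups = ('ccdss', 'r'); at [9:15] match 'ccdssu', groups = ('ccdss', 'u'); at [16:22] match 'ccdssk', groups = ('ccdss', 'k').
2 groups means each result is a tuple of 2 captured strings — 3 here.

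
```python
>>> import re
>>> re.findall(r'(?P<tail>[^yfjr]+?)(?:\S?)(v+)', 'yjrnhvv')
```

[('n', 'vv')]

The pattern matches one or more of any character except [yfjr] (lazy) (captured as 'tail'); then optionally a non-whitespace character (non-capturing group); then one or more of a literal 'v' (captured).
Scanning left to right: at [3:7] match 'nhvv', groups = ('n', 'vv').
`findall` packs the 2 group values into a tuple for every match.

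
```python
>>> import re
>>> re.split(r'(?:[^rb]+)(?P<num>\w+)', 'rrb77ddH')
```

This matches one or more of any character except [rb] (non-capturing group); then one or more of a word character (captured as 'num').
The group in the pattern means `split` returns the separators' captures alongside the pieces.

['rrb', 'H', '']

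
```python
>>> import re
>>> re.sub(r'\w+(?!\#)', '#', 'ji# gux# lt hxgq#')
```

'#i# #x# # #q#'

A negative assertion filters positions out without eating any characters.
Matches: at [0:1] → 'j'; at [4:6] → 'gu'; at [9:11] → 'lt'; at [12:15] → 'hxg'.
Each match is replaced by '#'.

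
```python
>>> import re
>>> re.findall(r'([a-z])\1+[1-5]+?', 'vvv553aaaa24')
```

['v', 'a']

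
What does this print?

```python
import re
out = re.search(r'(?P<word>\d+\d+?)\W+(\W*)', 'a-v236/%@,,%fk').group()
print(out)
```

236/%@,,%

Pattern: one or more of a digit, then one or more of a digit (lazy) (captured as 'word'); then one or more of a non-word character; then zero or more of a non-word character (captured).
Unlike `match`, `search` isn't anchored — it looks for the pattern anywhere in the string.
The match spans [3:12] → '236/%@,,%'.
Captured: group 1 = '236', group 2 = ''.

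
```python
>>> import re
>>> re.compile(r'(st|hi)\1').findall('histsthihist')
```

A backreference is literal: `\1` must see the identical characters the first group matched.
`findall` collects group 1 from each match (2 total).

['st', 'hi']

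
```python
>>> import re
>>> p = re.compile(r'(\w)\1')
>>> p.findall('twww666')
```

`\1` has to match the exact text group 1 already captured.
Because there's exactly one group, `findall` drops the full match and keeps group 1 from each hit.

['w', '6']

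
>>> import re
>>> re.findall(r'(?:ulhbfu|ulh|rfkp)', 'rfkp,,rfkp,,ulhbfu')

['rfkp', 'rfkp', 'ulhbfu']

Branches in `(...|...)` are attempted left-to-right; the first branch that allows the whole pattern to succeed is taken.
Since nothing is captured, `findall` lists the 3 matched substrings directly.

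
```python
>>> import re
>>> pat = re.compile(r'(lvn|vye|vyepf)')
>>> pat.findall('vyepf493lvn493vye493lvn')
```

Branches in `(...|...)` are attempted left-to-right; the first branch that allows the whole pattern to succeed is taken.
One capturing group, so `findall` returns just the captured substring from each match — 4 in all.

['vye', 'lvn', 'vye', 'lvn']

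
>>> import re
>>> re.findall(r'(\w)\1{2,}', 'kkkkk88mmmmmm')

A backreference is literal: `\1` must see the identical characters the first group matched.
Walking the string: at [0:5] match 'kkkkk', group 1 = 'k'; at [7:13] match 'mmmmmm', group 1 = 'm'.
One capturing group, so `findall` returns just the captured substring from each match — 2 in all.

['k', 'm']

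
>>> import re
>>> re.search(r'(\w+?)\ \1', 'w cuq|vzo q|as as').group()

'as as'

`\1` is not a pattern — it's the concrete string captured by group 1, re-applied verbatim.
`search` walks the string left to right and returns the first match it finds.
The match spans [12:17] → 'as as'.
Captured: group 1 = 'as'.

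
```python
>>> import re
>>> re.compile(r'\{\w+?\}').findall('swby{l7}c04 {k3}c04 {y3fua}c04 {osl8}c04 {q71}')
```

Walking the string: at [4:8] → '{l7}'; at [12:16] → '{k3}'; at [20:27] → '{y3fua}'; at [31:37] → '{osl8}'; at [41:46] → '{q71}'.
No capturing groups, so `findall` returns the 5 full match strings.

['{l7}', '{k3}', '{y3fua}', '{osl8}', '{q71}']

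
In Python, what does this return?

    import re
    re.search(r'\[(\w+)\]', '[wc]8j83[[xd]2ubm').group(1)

`re.search` scans for the first position where the pattern succeeds.
The match spans [0:4] → '[wc]'.
Captured: group 1 = 'wc'.

'wc'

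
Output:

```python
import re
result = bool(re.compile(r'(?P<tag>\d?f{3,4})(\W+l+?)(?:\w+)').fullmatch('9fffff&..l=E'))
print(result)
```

This matches optionally a digit, then 3 to 4 of the literal 'f' (captured as 'tag'); then one or more of a non-word character, then one or more of the literal 'l' (lazy) (captured); then one or more of a word character (non-capturing group).
`re.fullmatch` is like wrapping the pattern in `^…$` (in single-line mode).
Here the pattern can't cover the whole string, so the call returns None, and `bool(None)` is False.

False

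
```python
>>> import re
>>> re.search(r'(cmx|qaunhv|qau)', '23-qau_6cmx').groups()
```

('qau',)

The match spans [3:6] → 'qau'.
Captured: group 1 = 'qau'.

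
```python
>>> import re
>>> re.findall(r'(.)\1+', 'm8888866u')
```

['8', '6']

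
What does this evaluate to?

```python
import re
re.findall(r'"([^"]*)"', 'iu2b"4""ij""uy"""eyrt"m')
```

Walking the string: at [4:7] match '"4"', group 1 = '4'; at [7:11] match '"ij"', group 1 = 'ij'; at [11:15] match '"uy"', group 1 = 'uy'; at [15:17] match '""', group 1 = ''.
`findall` collects group 1 from each match (4 total).

['4', 'ij', 'uy', '']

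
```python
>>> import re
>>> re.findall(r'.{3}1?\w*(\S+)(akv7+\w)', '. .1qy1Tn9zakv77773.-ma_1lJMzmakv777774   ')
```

[('.-ma_1lJMzm', 'akv777774')]

The pattern matches exactly 3 of any character, then optionally a literal '1', then zero or more of a word character; then one or more of a non-whitespace character (captured); then the literal 'akv', then one or more of the literal '7', then a word character (captured).
Walking the string: at [0:39] match '. .1qy1Tn9zakv77773.-ma_1lJMzmakv777774', groups = ('.-ma_1lJMzm', 'akv777774').
`findall` packs the 2 group values into a tuple for every match.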